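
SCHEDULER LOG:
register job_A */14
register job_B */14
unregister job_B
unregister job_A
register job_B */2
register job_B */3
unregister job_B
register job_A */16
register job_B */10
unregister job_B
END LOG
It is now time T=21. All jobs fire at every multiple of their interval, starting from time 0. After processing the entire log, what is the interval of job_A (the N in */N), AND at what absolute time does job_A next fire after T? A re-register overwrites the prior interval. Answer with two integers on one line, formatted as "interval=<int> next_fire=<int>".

Answer: interval=16 next_fire=32

Derivation:
Op 1: register job_A */14 -> active={job_A:*/14}
Op 2: register job_B */14 -> active={job_A:*/14, job_B:*/14}
Op 3: unregister job_B -> active={job_A:*/14}
Op 4: unregister job_A -> active={}
Op 5: register job_B */2 -> active={job_B:*/2}
Op 6: register job_B */3 -> active={job_B:*/3}
Op 7: unregister job_B -> active={}
Op 8: register job_A */16 -> active={job_A:*/16}
Op 9: register job_B */10 -> active={job_A:*/16, job_B:*/10}
Op 10: unregister job_B -> active={job_A:*/16}
Final interval of job_A = 16
Next fire of job_A after T=21: (21//16+1)*16 = 32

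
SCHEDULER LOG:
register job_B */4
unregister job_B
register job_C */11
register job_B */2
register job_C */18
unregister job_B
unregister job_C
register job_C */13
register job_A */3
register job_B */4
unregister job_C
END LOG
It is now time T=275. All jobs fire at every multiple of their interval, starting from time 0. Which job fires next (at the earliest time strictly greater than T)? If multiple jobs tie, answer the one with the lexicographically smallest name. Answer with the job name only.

Answer: job_A

Derivation:
Op 1: register job_B */4 -> active={job_B:*/4}
Op 2: unregister job_B -> active={}
Op 3: register job_C */11 -> active={job_C:*/11}
Op 4: register job_B */2 -> active={job_B:*/2, job_C:*/11}
Op 5: register job_C */18 -> active={job_B:*/2, job_C:*/18}
Op 6: unregister job_B -> active={job_C:*/18}
Op 7: unregister job_C -> active={}
Op 8: register job_C */13 -> active={job_C:*/13}
Op 9: register job_A */3 -> active={job_A:*/3, job_C:*/13}
Op 10: register job_B */4 -> active={job_A:*/3, job_B:*/4, job_C:*/13}
Op 11: unregister job_C -> active={job_A:*/3, job_B:*/4}
  job_A: interval 3, next fire after T=275 is 276
  job_B: interval 4, next fire after T=275 is 276
Earliest = 276, winner (lex tiebreak) = job_A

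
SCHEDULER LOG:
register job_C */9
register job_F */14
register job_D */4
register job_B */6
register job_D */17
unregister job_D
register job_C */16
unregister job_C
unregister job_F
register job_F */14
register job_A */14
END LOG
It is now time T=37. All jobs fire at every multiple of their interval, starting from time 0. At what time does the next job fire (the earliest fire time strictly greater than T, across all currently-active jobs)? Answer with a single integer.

Answer: 42

Derivation:
Op 1: register job_C */9 -> active={job_C:*/9}
Op 2: register job_F */14 -> active={job_C:*/9, job_F:*/14}
Op 3: register job_D */4 -> active={job_C:*/9, job_D:*/4, job_F:*/14}
Op 4: register job_B */6 -> active={job_B:*/6, job_C:*/9, job_D:*/4, job_F:*/14}
Op 5: register job_D */17 -> active={job_B:*/6, job_C:*/9, job_D:*/17, job_F:*/14}
Op 6: unregister job_D -> active={job_B:*/6, job_C:*/9, job_F:*/14}
Op 7: register job_C */16 -> active={job_B:*/6, job_C:*/16, job_F:*/14}
Op 8: unregister job_C -> active={job_B:*/6, job_F:*/14}
Op 9: unregister job_F -> active={job_B:*/6}
Op 10: register job_F */14 -> active={job_B:*/6, job_F:*/14}
Op 11: register job_A */14 -> active={job_A:*/14, job_B:*/6, job_F:*/14}
  job_A: interval 14, next fire after T=37 is 42
  job_B: interval 6, next fire after T=37 is 42
  job_F: interval 14, next fire after T=37 is 42
Earliest fire time = 42 (job job_A)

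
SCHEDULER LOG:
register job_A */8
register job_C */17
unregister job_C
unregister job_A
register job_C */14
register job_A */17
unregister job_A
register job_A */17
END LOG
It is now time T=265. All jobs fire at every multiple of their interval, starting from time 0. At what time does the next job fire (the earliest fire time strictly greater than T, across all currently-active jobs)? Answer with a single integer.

Answer: 266

Derivation:
Op 1: register job_A */8 -> active={job_A:*/8}
Op 2: register job_C */17 -> active={job_A:*/8, job_C:*/17}
Op 3: unregister job_C -> active={job_A:*/8}
Op 4: unregister job_A -> active={}
Op 5: register job_C */14 -> active={job_C:*/14}
Op 6: register job_A */17 -> active={job_A:*/17, job_C:*/14}
Op 7: unregister job_A -> active={job_C:*/14}
Op 8: register job_A */17 -> active={job_A:*/17, job_C:*/14}
  job_A: interval 17, next fire after T=265 is 272
  job_C: interval 14, next fire after T=265 is 266
Earliest fire time = 266 (job job_C)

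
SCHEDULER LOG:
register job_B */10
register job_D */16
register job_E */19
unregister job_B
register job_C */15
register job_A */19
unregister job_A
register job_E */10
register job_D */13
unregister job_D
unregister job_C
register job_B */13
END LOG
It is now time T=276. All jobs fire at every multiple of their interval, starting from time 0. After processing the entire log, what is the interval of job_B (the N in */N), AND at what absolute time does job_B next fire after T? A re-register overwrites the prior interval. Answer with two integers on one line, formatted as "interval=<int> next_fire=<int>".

Op 1: register job_B */10 -> active={job_B:*/10}
Op 2: register job_D */16 -> active={job_B:*/10, job_D:*/16}
Op 3: register job_E */19 -> active={job_B:*/10, job_D:*/16, job_E:*/19}
Op 4: unregister job_B -> active={job_D:*/16, job_E:*/19}
Op 5: register job_C */15 -> active={job_C:*/15, job_D:*/16, job_E:*/19}
Op 6: register job_A */19 -> active={job_A:*/19, job_C:*/15, job_D:*/16, job_E:*/19}
Op 7: unregister job_A -> active={job_C:*/15, job_D:*/16, job_E:*/19}
Op 8: register job_E */10 -> active={job_C:*/15, job_D:*/16, job_E:*/10}
Op 9: register job_D */13 -> active={job_C:*/15, job_D:*/13, job_E:*/10}
Op 10: unregister job_D -> active={job_C:*/15, job_E:*/10}
Op 11: unregister job_C -> active={job_E:*/10}
Op 12: register job_B */13 -> active={job_B:*/13, job_E:*/10}
Final interval of job_B = 13
Next fire of job_B after T=276: (276//13+1)*13 = 286

Answer: interval=13 next_fire=286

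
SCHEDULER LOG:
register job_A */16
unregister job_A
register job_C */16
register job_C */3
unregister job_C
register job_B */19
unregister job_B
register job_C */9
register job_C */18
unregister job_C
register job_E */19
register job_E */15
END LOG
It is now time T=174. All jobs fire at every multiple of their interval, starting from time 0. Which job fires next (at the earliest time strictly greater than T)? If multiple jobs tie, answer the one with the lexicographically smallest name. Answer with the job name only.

Op 1: register job_A */16 -> active={job_A:*/16}
Op 2: unregister job_A -> active={}
Op 3: register job_C */16 -> active={job_C:*/16}
Op 4: register job_C */3 -> active={job_C:*/3}
Op 5: unregister job_C -> active={}
Op 6: register job_B */19 -> active={job_B:*/19}
Op 7: unregister job_B -> active={}
Op 8: register job_C */9 -> active={job_C:*/9}
Op 9: register job_C */18 -> active={job_C:*/18}
Op 10: unregister job_C -> active={}
Op 11: register job_E */19 -> active={job_E:*/19}
Op 12: register job_E */15 -> active={job_E:*/15}
  job_E: interval 15, next fire after T=174 is 180
Earliest = 180, winner (lex tiebreak) = job_E

Answer: job_E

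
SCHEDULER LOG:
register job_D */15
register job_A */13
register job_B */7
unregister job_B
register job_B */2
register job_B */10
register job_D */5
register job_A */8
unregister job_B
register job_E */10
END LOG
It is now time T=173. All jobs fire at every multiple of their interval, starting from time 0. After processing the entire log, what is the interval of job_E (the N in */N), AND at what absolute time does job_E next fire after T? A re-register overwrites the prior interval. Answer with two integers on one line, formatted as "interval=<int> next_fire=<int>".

Op 1: register job_D */15 -> active={job_D:*/15}
Op 2: register job_A */13 -> active={job_A:*/13, job_D:*/15}
Op 3: register job_B */7 -> active={job_A:*/13, job_B:*/7, job_D:*/15}
Op 4: unregister job_B -> active={job_A:*/13, job_D:*/15}
Op 5: register job_B */2 -> active={job_A:*/13, job_B:*/2, job_D:*/15}
Op 6: register job_B */10 -> active={job_A:*/13, job_B:*/10, job_D:*/15}
Op 7: register job_D */5 -> active={job_A:*/13, job_B:*/10, job_D:*/5}
Op 8: register job_A */8 -> active={job_A:*/8, job_B:*/10, job_D:*/5}
Op 9: unregister job_B -> active={job_A:*/8, job_D:*/5}
Op 10: register job_E */10 -> active={job_A:*/8, job_D:*/5, job_E:*/10}
Final interval of job_E = 10
Next fire of job_E after T=173: (173//10+1)*10 = 180

Answer: interval=10 next_fire=180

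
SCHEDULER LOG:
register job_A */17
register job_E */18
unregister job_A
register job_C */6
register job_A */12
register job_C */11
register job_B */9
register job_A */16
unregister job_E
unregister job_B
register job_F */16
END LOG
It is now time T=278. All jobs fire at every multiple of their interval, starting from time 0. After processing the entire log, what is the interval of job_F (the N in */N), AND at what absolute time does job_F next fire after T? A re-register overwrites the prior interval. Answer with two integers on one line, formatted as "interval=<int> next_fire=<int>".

Answer: interval=16 next_fire=288

Derivation:
Op 1: register job_A */17 -> active={job_A:*/17}
Op 2: register job_E */18 -> active={job_A:*/17, job_E:*/18}
Op 3: unregister job_A -> active={job_E:*/18}
Op 4: register job_C */6 -> active={job_C:*/6, job_E:*/18}
Op 5: register job_A */12 -> active={job_A:*/12, job_C:*/6, job_E:*/18}
Op 6: register job_C */11 -> active={job_A:*/12, job_C:*/11, job_E:*/18}
Op 7: register job_B */9 -> active={job_A:*/12, job_B:*/9, job_C:*/11, job_E:*/18}
Op 8: register job_A */16 -> active={job_A:*/16, job_B:*/9, job_C:*/11, job_E:*/18}
Op 9: unregister job_E -> active={job_A:*/16, job_B:*/9, job_C:*/11}
Op 10: unregister job_B -> active={job_A:*/16, job_C:*/11}
Op 11: register job_F */16 -> active={job_A:*/16, job_C:*/11, job_F:*/16}
Final interval of job_F = 16
Next fire of job_F after T=278: (278//16+1)*16 = 288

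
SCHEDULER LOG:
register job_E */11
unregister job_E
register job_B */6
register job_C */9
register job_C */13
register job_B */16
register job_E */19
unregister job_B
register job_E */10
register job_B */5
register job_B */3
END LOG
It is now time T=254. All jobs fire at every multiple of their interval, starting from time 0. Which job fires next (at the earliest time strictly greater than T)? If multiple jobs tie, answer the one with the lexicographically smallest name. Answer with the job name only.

Op 1: register job_E */11 -> active={job_E:*/11}
Op 2: unregister job_E -> active={}
Op 3: register job_B */6 -> active={job_B:*/6}
Op 4: register job_C */9 -> active={job_B:*/6, job_C:*/9}
Op 5: register job_C */13 -> active={job_B:*/6, job_C:*/13}
Op 6: register job_B */16 -> active={job_B:*/16, job_C:*/13}
Op 7: register job_E */19 -> active={job_B:*/16, job_C:*/13, job_E:*/19}
Op 8: unregister job_B -> active={job_C:*/13, job_E:*/19}
Op 9: register job_E */10 -> active={job_C:*/13, job_E:*/10}
Op 10: register job_B */5 -> active={job_B:*/5, job_C:*/13, job_E:*/10}
Op 11: register job_B */3 -> active={job_B:*/3, job_C:*/13, job_E:*/10}
  job_B: interval 3, next fire after T=254 is 255
  job_C: interval 13, next fire after T=254 is 260
  job_E: interval 10, next fire after T=254 is 260
Earliest = 255, winner (lex tiebreak) = job_B

Answer: job_B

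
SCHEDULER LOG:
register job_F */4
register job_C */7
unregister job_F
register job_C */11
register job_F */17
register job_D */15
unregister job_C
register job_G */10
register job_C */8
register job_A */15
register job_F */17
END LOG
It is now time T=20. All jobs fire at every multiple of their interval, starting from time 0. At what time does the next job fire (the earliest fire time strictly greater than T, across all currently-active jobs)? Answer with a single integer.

Answer: 24

Derivation:
Op 1: register job_F */4 -> active={job_F:*/4}
Op 2: register job_C */7 -> active={job_C:*/7, job_F:*/4}
Op 3: unregister job_F -> active={job_C:*/7}
Op 4: register job_C */11 -> active={job_C:*/11}
Op 5: register job_F */17 -> active={job_C:*/11, job_F:*/17}
Op 6: register job_D */15 -> active={job_C:*/11, job_D:*/15, job_F:*/17}
Op 7: unregister job_C -> active={job_D:*/15, job_F:*/17}
Op 8: register job_G */10 -> active={job_D:*/15, job_F:*/17, job_G:*/10}
Op 9: register job_C */8 -> active={job_C:*/8, job_D:*/15, job_F:*/17, job_G:*/10}
Op 10: register job_A */15 -> active={job_A:*/15, job_C:*/8, job_D:*/15, job_F:*/17, job_G:*/10}
Op 11: register job_F */17 -> active={job_A:*/15, job_C:*/8, job_D:*/15, job_F:*/17, job_G:*/10}
  job_A: interval 15, next fire after T=20 is 30
  job_C: interval 8, next fire after T=20 is 24
  job_D: interval 15, next fire after T=20 is 30
  job_F: interval 17, next fire after T=20 is 34
  job_G: interval 10, next fire after T=20 is 30
Earliest fire time = 24 (job job_C)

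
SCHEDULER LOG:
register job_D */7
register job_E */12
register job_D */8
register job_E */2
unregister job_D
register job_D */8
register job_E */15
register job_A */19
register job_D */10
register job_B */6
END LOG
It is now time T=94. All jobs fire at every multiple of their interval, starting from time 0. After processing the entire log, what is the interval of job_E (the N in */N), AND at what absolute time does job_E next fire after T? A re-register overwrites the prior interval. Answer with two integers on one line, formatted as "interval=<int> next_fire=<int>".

Op 1: register job_D */7 -> active={job_D:*/7}
Op 2: register job_E */12 -> active={job_D:*/7, job_E:*/12}
Op 3: register job_D */8 -> active={job_D:*/8, job_E:*/12}
Op 4: register job_E */2 -> active={job_D:*/8, job_E:*/2}
Op 5: unregister job_D -> active={job_E:*/2}
Op 6: register job_D */8 -> active={job_D:*/8, job_E:*/2}
Op 7: register job_E */15 -> active={job_D:*/8, job_E:*/15}
Op 8: register job_A */19 -> active={job_A:*/19, job_D:*/8, job_E:*/15}
Op 9: register job_D */10 -> active={job_A:*/19, job_D:*/10, job_E:*/15}
Op 10: register job_B */6 -> active={job_A:*/19, job_B:*/6, job_D:*/10, job_E:*/15}
Final interval of job_E = 15
Next fire of job_E after T=94: (94//15+1)*15 = 105

Answer: interval=15 next_fire=105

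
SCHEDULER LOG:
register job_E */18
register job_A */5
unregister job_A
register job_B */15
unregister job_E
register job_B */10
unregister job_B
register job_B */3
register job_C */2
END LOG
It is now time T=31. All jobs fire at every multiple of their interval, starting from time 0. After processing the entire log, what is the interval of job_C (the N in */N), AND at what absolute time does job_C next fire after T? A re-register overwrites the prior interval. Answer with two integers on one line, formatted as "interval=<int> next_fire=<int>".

Answer: interval=2 next_fire=32

Derivation:
Op 1: register job_E */18 -> active={job_E:*/18}
Op 2: register job_A */5 -> active={job_A:*/5, job_E:*/18}
Op 3: unregister job_A -> active={job_E:*/18}
Op 4: register job_B */15 -> active={job_B:*/15, job_E:*/18}
Op 5: unregister job_E -> active={job_B:*/15}
Op 6: register job_B */10 -> active={job_B:*/10}
Op 7: unregister job_B -> active={}
Op 8: register job_B */3 -> active={job_B:*/3}
Op 9: register job_C */2 -> active={job_B:*/3, job_C:*/2}
Final interval of job_C = 2
Next fire of job_C after T=31: (31//2+1)*2 = 32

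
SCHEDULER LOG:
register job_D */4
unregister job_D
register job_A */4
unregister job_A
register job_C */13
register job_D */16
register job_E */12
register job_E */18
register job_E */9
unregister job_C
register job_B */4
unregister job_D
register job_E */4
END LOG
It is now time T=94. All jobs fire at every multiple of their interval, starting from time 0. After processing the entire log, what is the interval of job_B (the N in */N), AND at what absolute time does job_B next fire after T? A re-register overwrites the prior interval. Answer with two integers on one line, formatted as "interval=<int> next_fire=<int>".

Answer: interval=4 next_fire=96

Derivation:
Op 1: register job_D */4 -> active={job_D:*/4}
Op 2: unregister job_D -> active={}
Op 3: register job_A */4 -> active={job_A:*/4}
Op 4: unregister job_A -> active={}
Op 5: register job_C */13 -> active={job_C:*/13}
Op 6: register job_D */16 -> active={job_C:*/13, job_D:*/16}
Op 7: register job_E */12 -> active={job_C:*/13, job_D:*/16, job_E:*/12}
Op 8: register job_E */18 -> active={job_C:*/13, job_D:*/16, job_E:*/18}
Op 9: register job_E */9 -> active={job_C:*/13, job_D:*/16, job_E:*/9}
Op 10: unregister job_C -> active={job_D:*/16, job_E:*/9}
Op 11: register job_B */4 -> active={job_B:*/4, job_D:*/16, job_E:*/9}
Op 12: unregister job_D -> active={job_B:*/4, job_E:*/9}
Op 13: register job_E */4 -> active={job_B:*/4, job_E:*/4}
Final interval of job_B = 4
Next fire of job_B after T=94: (94//4+1)*4 = 96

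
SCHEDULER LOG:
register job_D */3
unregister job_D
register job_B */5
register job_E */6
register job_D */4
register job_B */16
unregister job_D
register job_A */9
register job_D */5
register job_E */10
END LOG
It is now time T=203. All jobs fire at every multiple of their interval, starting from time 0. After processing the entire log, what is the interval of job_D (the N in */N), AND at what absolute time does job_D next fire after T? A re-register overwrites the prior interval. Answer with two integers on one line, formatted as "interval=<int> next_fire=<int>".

Answer: interval=5 next_fire=205

Derivation:
Op 1: register job_D */3 -> active={job_D:*/3}
Op 2: unregister job_D -> active={}
Op 3: register job_B */5 -> active={job_B:*/5}
Op 4: register job_E */6 -> active={job_B:*/5, job_E:*/6}
Op 5: register job_D */4 -> active={job_B:*/5, job_D:*/4, job_E:*/6}
Op 6: register job_B */16 -> active={job_B:*/16, job_D:*/4, job_E:*/6}
Op 7: unregister job_D -> active={job_B:*/16, job_E:*/6}
Op 8: register job_A */9 -> active={job_A:*/9, job_B:*/16, job_E:*/6}
Op 9: register job_D */5 -> active={job_A:*/9, job_B:*/16, job_D:*/5, job_E:*/6}
Op 10: register job_E */10 -> active={job_A:*/9, job_B:*/16, job_D:*/5, job_E:*/10}
Final interval of job_D = 5
Next fire of job_D after T=203: (203//5+1)*5 = 205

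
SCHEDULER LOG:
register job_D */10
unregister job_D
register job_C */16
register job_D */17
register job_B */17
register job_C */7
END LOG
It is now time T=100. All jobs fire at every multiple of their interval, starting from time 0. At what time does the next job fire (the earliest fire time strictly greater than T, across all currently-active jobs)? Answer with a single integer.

Op 1: register job_D */10 -> active={job_D:*/10}
Op 2: unregister job_D -> active={}
Op 3: register job_C */16 -> active={job_C:*/16}
Op 4: register job_D */17 -> active={job_C:*/16, job_D:*/17}
Op 5: register job_B */17 -> active={job_B:*/17, job_C:*/16, job_D:*/17}
Op 6: register job_C */7 -> active={job_B:*/17, job_C:*/7, job_D:*/17}
  job_B: interval 17, next fire after T=100 is 102
  job_C: interval 7, next fire after T=100 is 105
  job_D: interval 17, next fire after T=100 is 102
Earliest fire time = 102 (job job_B)

Answer: 102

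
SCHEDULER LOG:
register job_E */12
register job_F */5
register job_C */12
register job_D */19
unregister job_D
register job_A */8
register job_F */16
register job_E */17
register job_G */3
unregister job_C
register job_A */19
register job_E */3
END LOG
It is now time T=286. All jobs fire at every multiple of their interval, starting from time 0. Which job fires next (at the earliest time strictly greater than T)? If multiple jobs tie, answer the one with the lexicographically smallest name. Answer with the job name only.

Op 1: register job_E */12 -> active={job_E:*/12}
Op 2: register job_F */5 -> active={job_E:*/12, job_F:*/5}
Op 3: register job_C */12 -> active={job_C:*/12, job_E:*/12, job_F:*/5}
Op 4: register job_D */19 -> active={job_C:*/12, job_D:*/19, job_E:*/12, job_F:*/5}
Op 5: unregister job_D -> active={job_C:*/12, job_E:*/12, job_F:*/5}
Op 6: register job_A */8 -> active={job_A:*/8, job_C:*/12, job_E:*/12, job_F:*/5}
Op 7: register job_F */16 -> active={job_A:*/8, job_C:*/12, job_E:*/12, job_F:*/16}
Op 8: register job_E */17 -> active={job_A:*/8, job_C:*/12, job_E:*/17, job_F:*/16}
Op 9: register job_G */3 -> active={job_A:*/8, job_C:*/12, job_E:*/17, job_F:*/16, job_G:*/3}
Op 10: unregister job_C -> active={job_A:*/8, job_E:*/17, job_F:*/16, job_G:*/3}
Op 11: register job_A */19 -> active={job_A:*/19, job_E:*/17, job_F:*/16, job_G:*/3}
Op 12: register job_E */3 -> active={job_A:*/19, job_E:*/3, job_F:*/16, job_G:*/3}
  job_A: interval 19, next fire after T=286 is 304
  job_E: interval 3, next fire after T=286 is 288
  job_F: interval 16, next fire after T=286 is 288
  job_G: interval 3, next fire after T=286 is 288
Earliest = 288, winner (lex tiebreak) = job_E

Answer: job_E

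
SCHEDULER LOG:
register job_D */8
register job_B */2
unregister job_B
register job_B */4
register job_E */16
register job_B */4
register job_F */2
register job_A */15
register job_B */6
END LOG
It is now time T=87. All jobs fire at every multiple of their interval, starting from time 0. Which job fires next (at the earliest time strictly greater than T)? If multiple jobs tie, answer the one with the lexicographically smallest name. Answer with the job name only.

Op 1: register job_D */8 -> active={job_D:*/8}
Op 2: register job_B */2 -> active={job_B:*/2, job_D:*/8}
Op 3: unregister job_B -> active={job_D:*/8}
Op 4: register job_B */4 -> active={job_B:*/4, job_D:*/8}
Op 5: register job_E */16 -> active={job_B:*/4, job_D:*/8, job_E:*/16}
Op 6: register job_B */4 -> active={job_B:*/4, job_D:*/8, job_E:*/16}
Op 7: register job_F */2 -> active={job_B:*/4, job_D:*/8, job_E:*/16, job_F:*/2}
Op 8: register job_A */15 -> active={job_A:*/15, job_B:*/4, job_D:*/8, job_E:*/16, job_F:*/2}
Op 9: register job_B */6 -> active={job_A:*/15, job_B:*/6, job_D:*/8, job_E:*/16, job_F:*/2}
  job_A: interval 15, next fire after T=87 is 90
  job_B: interval 6, next fire after T=87 is 90
  job_D: interval 8, next fire after T=87 is 88
  job_E: interval 16, next fire after T=87 is 96
  job_F: interval 2, next fire after T=87 is 88
Earliest = 88, winner (lex tiebreak) = job_D

Answer: job_D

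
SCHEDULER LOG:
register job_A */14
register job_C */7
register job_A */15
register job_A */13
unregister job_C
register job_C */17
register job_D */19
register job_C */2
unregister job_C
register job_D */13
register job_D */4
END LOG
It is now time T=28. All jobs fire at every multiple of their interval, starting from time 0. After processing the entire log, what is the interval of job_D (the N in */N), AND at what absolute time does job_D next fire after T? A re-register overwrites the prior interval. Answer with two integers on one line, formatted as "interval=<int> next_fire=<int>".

Answer: interval=4 next_fire=32

Derivation:
Op 1: register job_A */14 -> active={job_A:*/14}
Op 2: register job_C */7 -> active={job_A:*/14, job_C:*/7}
Op 3: register job_A */15 -> active={job_A:*/15, job_C:*/7}
Op 4: register job_A */13 -> active={job_A:*/13, job_C:*/7}
Op 5: unregister job_C -> active={job_A:*/13}
Op 6: register job_C */17 -> active={job_A:*/13, job_C:*/17}
Op 7: register job_D */19 -> active={job_A:*/13, job_C:*/17, job_D:*/19}
Op 8: register job_C */2 -> active={job_A:*/13, job_C:*/2, job_D:*/19}
Op 9: unregister job_C -> active={job_A:*/13, job_D:*/19}
Op 10: register job_D */13 -> active={job_A:*/13, job_D:*/13}
Op 11: register job_D */4 -> active={job_A:*/13, job_D:*/4}
Final interval of job_D = 4
Next fire of job_D after T=28: (28//4+1)*4 = 32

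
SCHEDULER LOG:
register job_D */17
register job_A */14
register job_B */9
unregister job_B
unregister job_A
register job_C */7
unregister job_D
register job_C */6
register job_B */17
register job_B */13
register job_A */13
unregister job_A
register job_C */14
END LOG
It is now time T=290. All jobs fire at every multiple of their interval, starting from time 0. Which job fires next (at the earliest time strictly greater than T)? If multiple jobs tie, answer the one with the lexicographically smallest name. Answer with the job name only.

Answer: job_C

Derivation:
Op 1: register job_D */17 -> active={job_D:*/17}
Op 2: register job_A */14 -> active={job_A:*/14, job_D:*/17}
Op 3: register job_B */9 -> active={job_A:*/14, job_B:*/9, job_D:*/17}
Op 4: unregister job_B -> active={job_A:*/14, job_D:*/17}
Op 5: unregister job_A -> active={job_D:*/17}
Op 6: register job_C */7 -> active={job_C:*/7, job_D:*/17}
Op 7: unregister job_D -> active={job_C:*/7}
Op 8: register job_C */6 -> active={job_C:*/6}
Op 9: register job_B */17 -> active={job_B:*/17, job_C:*/6}
Op 10: register job_B */13 -> active={job_B:*/13, job_C:*/6}
Op 11: register job_A */13 -> active={job_A:*/13, job_B:*/13, job_C:*/6}
Op 12: unregister job_A -> active={job_B:*/13, job_C:*/6}
Op 13: register job_C */14 -> active={job_B:*/13, job_C:*/14}
  job_B: interval 13, next fire after T=290 is 299
  job_C: interval 14, next fire after T=290 is 294
Earliest = 294, winner (lex tiebreak) = job_C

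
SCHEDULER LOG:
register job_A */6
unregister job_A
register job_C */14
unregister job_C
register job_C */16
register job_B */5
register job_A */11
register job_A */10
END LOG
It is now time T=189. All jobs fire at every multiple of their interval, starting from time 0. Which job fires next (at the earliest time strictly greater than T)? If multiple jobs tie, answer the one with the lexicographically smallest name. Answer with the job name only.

Answer: job_A

Derivation:
Op 1: register job_A */6 -> active={job_A:*/6}
Op 2: unregister job_A -> active={}
Op 3: register job_C */14 -> active={job_C:*/14}
Op 4: unregister job_C -> active={}
Op 5: register job_C */16 -> active={job_C:*/16}
Op 6: register job_B */5 -> active={job_B:*/5, job_C:*/16}
Op 7: register job_A */11 -> active={job_A:*/11, job_B:*/5, job_C:*/16}
Op 8: register job_A */10 -> active={job_A:*/10, job_B:*/5, job_C:*/16}
  job_A: interval 10, next fire after T=189 is 190
  job_B: interval 5, next fire after T=189 is 190
  job_C: interval 16, next fire after T=189 is 192
Earliest = 190, winner (lex tiebreak) = job_A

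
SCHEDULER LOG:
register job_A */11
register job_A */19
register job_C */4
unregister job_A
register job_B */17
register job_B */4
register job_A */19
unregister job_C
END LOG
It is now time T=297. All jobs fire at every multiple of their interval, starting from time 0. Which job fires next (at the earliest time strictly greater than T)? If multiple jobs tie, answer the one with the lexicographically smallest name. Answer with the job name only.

Op 1: register job_A */11 -> active={job_A:*/11}
Op 2: register job_A */19 -> active={job_A:*/19}
Op 3: register job_C */4 -> active={job_A:*/19, job_C:*/4}
Op 4: unregister job_A -> active={job_C:*/4}
Op 5: register job_B */17 -> active={job_B:*/17, job_C:*/4}
Op 6: register job_B */4 -> active={job_B:*/4, job_C:*/4}
Op 7: register job_A */19 -> active={job_A:*/19, job_B:*/4, job_C:*/4}
Op 8: unregister job_C -> active={job_A:*/19, job_B:*/4}
  job_A: interval 19, next fire after T=297 is 304
  job_B: interval 4, next fire after T=297 is 300
Earliest = 300, winner (lex tiebreak) = job_B

Answer: job_B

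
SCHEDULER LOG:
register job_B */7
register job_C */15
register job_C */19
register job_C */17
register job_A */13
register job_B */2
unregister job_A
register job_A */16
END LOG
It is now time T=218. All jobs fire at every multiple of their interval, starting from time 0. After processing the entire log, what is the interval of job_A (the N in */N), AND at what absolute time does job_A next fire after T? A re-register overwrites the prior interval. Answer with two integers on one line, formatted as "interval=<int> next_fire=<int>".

Answer: interval=16 next_fire=224

Derivation:
Op 1: register job_B */7 -> active={job_B:*/7}
Op 2: register job_C */15 -> active={job_B:*/7, job_C:*/15}
Op 3: register job_C */19 -> active={job_B:*/7, job_C:*/19}
Op 4: register job_C */17 -> active={job_B:*/7, job_C:*/17}
Op 5: register job_A */13 -> active={job_A:*/13, job_B:*/7, job_C:*/17}
Op 6: register job_B */2 -> active={job_A:*/13, job_B:*/2, job_C:*/17}
Op 7: unregister job_A -> active={job_B:*/2, job_C:*/17}
Op 8: register job_A */16 -> active={job_A:*/16, job_B:*/2, job_C:*/17}
Final interval of job_A = 16
Next fire of job_A after T=218: (218//16+1)*16 = 224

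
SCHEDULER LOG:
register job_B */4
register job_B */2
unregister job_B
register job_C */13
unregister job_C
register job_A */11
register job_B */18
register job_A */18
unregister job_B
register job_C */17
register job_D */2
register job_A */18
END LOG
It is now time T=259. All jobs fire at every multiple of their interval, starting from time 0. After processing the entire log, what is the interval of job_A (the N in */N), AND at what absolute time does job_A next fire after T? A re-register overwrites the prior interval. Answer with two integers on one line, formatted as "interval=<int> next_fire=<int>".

Op 1: register job_B */4 -> active={job_B:*/4}
Op 2: register job_B */2 -> active={job_B:*/2}
Op 3: unregister job_B -> active={}
Op 4: register job_C */13 -> active={job_C:*/13}
Op 5: unregister job_C -> active={}
Op 6: register job_A */11 -> active={job_A:*/11}
Op 7: register job_B */18 -> active={job_A:*/11, job_B:*/18}
Op 8: register job_A */18 -> active={job_A:*/18, job_B:*/18}
Op 9: unregister job_B -> active={job_A:*/18}
Op 10: register job_C */17 -> active={job_A:*/18, job_C:*/17}
Op 11: register job_D */2 -> active={job_A:*/18, job_C:*/17, job_D:*/2}
Op 12: register job_A */18 -> active={job_A:*/18, job_C:*/17, job_D:*/2}
Final interval of job_A = 18
Next fire of job_A after T=259: (259//18+1)*18 = 270

Answer: interval=18 next_fire=270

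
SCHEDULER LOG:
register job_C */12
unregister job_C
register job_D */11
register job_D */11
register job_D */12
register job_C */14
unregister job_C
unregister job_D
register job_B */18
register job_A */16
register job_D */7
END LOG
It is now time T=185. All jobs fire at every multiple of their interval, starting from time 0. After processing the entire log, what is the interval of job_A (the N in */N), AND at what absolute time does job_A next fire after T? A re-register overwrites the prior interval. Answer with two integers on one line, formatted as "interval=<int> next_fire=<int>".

Op 1: register job_C */12 -> active={job_C:*/12}
Op 2: unregister job_C -> active={}
Op 3: register job_D */11 -> active={job_D:*/11}
Op 4: register job_D */11 -> active={job_D:*/11}
Op 5: register job_D */12 -> active={job_D:*/12}
Op 6: register job_C */14 -> active={job_C:*/14, job_D:*/12}
Op 7: unregister job_C -> active={job_D:*/12}
Op 8: unregister job_D -> active={}
Op 9: register job_B */18 -> active={job_B:*/18}
Op 10: register job_A */16 -> active={job_A:*/16, job_B:*/18}
Op 11: register job_D */7 -> active={job_A:*/16, job_B:*/18, job_D:*/7}
Final interval of job_A = 16
Next fire of job_A after T=185: (185//16+1)*16 = 192

Answer: interval=16 next_fire=192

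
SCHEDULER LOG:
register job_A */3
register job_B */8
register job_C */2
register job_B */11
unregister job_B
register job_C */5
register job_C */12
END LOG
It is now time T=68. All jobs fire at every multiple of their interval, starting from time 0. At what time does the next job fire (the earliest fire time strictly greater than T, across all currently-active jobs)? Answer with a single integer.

Op 1: register job_A */3 -> active={job_A:*/3}
Op 2: register job_B */8 -> active={job_A:*/3, job_B:*/8}
Op 3: register job_C */2 -> active={job_A:*/3, job_B:*/8, job_C:*/2}
Op 4: register job_B */11 -> active={job_A:*/3, job_B:*/11, job_C:*/2}
Op 5: unregister job_B -> active={job_A:*/3, job_C:*/2}
Op 6: register job_C */5 -> active={job_A:*/3, job_C:*/5}
Op 7: register job_C */12 -> active={job_A:*/3, job_C:*/12}
  job_A: interval 3, next fire after T=68 is 69
  job_C: interval 12, next fire after T=68 is 72
Earliest fire time = 69 (job job_A)

Answer: 69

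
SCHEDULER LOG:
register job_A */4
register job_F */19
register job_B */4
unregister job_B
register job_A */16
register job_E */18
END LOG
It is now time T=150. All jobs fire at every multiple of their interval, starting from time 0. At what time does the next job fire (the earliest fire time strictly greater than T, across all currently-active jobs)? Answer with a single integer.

Op 1: register job_A */4 -> active={job_A:*/4}
Op 2: register job_F */19 -> active={job_A:*/4, job_F:*/19}
Op 3: register job_B */4 -> active={job_A:*/4, job_B:*/4, job_F:*/19}
Op 4: unregister job_B -> active={job_A:*/4, job_F:*/19}
Op 5: register job_A */16 -> active={job_A:*/16, job_F:*/19}
Op 6: register job_E */18 -> active={job_A:*/16, job_E:*/18, job_F:*/19}
  job_A: interval 16, next fire after T=150 is 160
  job_E: interval 18, next fire after T=150 is 162
  job_F: interval 19, next fire after T=150 is 152
Earliest fire time = 152 (job job_F)

Answer: 152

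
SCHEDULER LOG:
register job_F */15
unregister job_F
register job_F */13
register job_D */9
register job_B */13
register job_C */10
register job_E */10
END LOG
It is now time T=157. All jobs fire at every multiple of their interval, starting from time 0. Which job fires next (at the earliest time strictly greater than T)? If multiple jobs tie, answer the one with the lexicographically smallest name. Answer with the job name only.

Answer: job_C

Derivation:
Op 1: register job_F */15 -> active={job_F:*/15}
Op 2: unregister job_F -> active={}
Op 3: register job_F */13 -> active={job_F:*/13}
Op 4: register job_D */9 -> active={job_D:*/9, job_F:*/13}
Op 5: register job_B */13 -> active={job_B:*/13, job_D:*/9, job_F:*/13}
Op 6: register job_C */10 -> active={job_B:*/13, job_C:*/10, job_D:*/9, job_F:*/13}
Op 7: register job_E */10 -> active={job_B:*/13, job_C:*/10, job_D:*/9, job_E:*/10, job_F:*/13}
  job_B: interval 13, next fire after T=157 is 169
  job_C: interval 10, next fire after T=157 is 160
  job_D: interval 9, next fire after T=157 is 162
  job_E: interval 10, next fire after T=157 is 160
  job_F: interval 13, next fire after T=157 is 169
Earliest = 160, winner (lex tiebreak) = job_C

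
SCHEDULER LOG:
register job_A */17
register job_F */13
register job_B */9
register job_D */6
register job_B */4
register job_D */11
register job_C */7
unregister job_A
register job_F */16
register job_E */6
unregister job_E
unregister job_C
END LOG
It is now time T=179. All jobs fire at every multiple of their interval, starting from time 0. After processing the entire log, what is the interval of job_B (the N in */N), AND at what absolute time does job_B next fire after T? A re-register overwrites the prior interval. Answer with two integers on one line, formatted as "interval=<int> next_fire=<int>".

Op 1: register job_A */17 -> active={job_A:*/17}
Op 2: register job_F */13 -> active={job_A:*/17, job_F:*/13}
Op 3: register job_B */9 -> active={job_A:*/17, job_B:*/9, job_F:*/13}
Op 4: register job_D */6 -> active={job_A:*/17, job_B:*/9, job_D:*/6, job_F:*/13}
Op 5: register job_B */4 -> active={job_A:*/17, job_B:*/4, job_D:*/6, job_F:*/13}
Op 6: register job_D */11 -> active={job_A:*/17, job_B:*/4, job_D:*/11, job_F:*/13}
Op 7: register job_C */7 -> active={job_A:*/17, job_B:*/4, job_C:*/7, job_D:*/11, job_F:*/13}
Op 8: unregister job_A -> active={job_B:*/4, job_C:*/7, job_D:*/11, job_F:*/13}
Op 9: register job_F */16 -> active={job_B:*/4, job_C:*/7, job_D:*/11, job_F:*/16}
Op 10: register job_E */6 -> active={job_B:*/4, job_C:*/7, job_D:*/11, job_E:*/6, job_F:*/16}
Op 11: unregister job_E -> active={job_B:*/4, job_C:*/7, job_D:*/11, job_F:*/16}
Op 12: unregister job_C -> active={job_B:*/4, job_D:*/11, job_F:*/16}
Final interval of job_B = 4
Next fire of job_B after T=179: (179//4+1)*4 = 180

Answer: interval=4 next_fire=180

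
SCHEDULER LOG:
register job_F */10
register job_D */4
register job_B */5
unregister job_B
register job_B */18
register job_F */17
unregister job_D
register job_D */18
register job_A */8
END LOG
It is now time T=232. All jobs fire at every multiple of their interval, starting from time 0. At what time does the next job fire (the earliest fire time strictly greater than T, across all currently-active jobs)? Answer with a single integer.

Answer: 234

Derivation:
Op 1: register job_F */10 -> active={job_F:*/10}
Op 2: register job_D */4 -> active={job_D:*/4, job_F:*/10}
Op 3: register job_B */5 -> active={job_B:*/5, job_D:*/4, job_F:*/10}
Op 4: unregister job_B -> active={job_D:*/4, job_F:*/10}
Op 5: register job_B */18 -> active={job_B:*/18, job_D:*/4, job_F:*/10}
Op 6: register job_F */17 -> active={job_B:*/18, job_D:*/4, job_F:*/17}
Op 7: unregister job_D -> active={job_B:*/18, job_F:*/17}
Op 8: register job_D */18 -> active={job_B:*/18, job_D:*/18, job_F:*/17}
Op 9: register job_A */8 -> active={job_A:*/8, job_B:*/18, job_D:*/18, job_F:*/17}
  job_A: interval 8, next fire after T=232 is 240
  job_B: interval 18, next fire after T=232 is 234
  job_D: interval 18, next fire after T=232 is 234
  job_F: interval 17, next fire after T=232 is 238
Earliest fire time = 234 (job job_B)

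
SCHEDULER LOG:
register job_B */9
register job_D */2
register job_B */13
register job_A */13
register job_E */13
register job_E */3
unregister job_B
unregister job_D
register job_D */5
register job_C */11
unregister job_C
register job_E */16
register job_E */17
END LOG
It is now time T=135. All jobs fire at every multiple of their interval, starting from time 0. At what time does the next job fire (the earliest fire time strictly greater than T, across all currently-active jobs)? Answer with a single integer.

Op 1: register job_B */9 -> active={job_B:*/9}
Op 2: register job_D */2 -> active={job_B:*/9, job_D:*/2}
Op 3: register job_B */13 -> active={job_B:*/13, job_D:*/2}
Op 4: register job_A */13 -> active={job_A:*/13, job_B:*/13, job_D:*/2}
Op 5: register job_E */13 -> active={job_A:*/13, job_B:*/13, job_D:*/2, job_E:*/13}
Op 6: register job_E */3 -> active={job_A:*/13, job_B:*/13, job_D:*/2, job_E:*/3}
Op 7: unregister job_B -> active={job_A:*/13, job_D:*/2, job_E:*/3}
Op 8: unregister job_D -> active={job_A:*/13, job_E:*/3}
Op 9: register job_D */5 -> active={job_A:*/13, job_D:*/5, job_E:*/3}
Op 10: register job_C */11 -> active={job_A:*/13, job_C:*/11, job_D:*/5, job_E:*/3}
Op 11: unregister job_C -> active={job_A:*/13, job_D:*/5, job_E:*/3}
Op 12: register job_E */16 -> active={job_A:*/13, job_D:*/5, job_E:*/16}
Op 13: register job_E */17 -> active={job_A:*/13, job_D:*/5, job_E:*/17}
  job_A: interval 13, next fire after T=135 is 143
  job_D: interval 5, next fire after T=135 is 140
  job_E: interval 17, next fire after T=135 is 136
Earliest fire time = 136 (job job_E)

Answer: 136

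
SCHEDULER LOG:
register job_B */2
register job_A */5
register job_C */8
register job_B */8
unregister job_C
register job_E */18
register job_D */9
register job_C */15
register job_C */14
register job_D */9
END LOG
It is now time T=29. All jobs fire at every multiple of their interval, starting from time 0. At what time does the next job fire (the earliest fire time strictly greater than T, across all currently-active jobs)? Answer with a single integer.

Op 1: register job_B */2 -> active={job_B:*/2}
Op 2: register job_A */5 -> active={job_A:*/5, job_B:*/2}
Op 3: register job_C */8 -> active={job_A:*/5, job_B:*/2, job_C:*/8}
Op 4: register job_B */8 -> active={job_A:*/5, job_B:*/8, job_C:*/8}
Op 5: unregister job_C -> active={job_A:*/5, job_B:*/8}
Op 6: register job_E */18 -> active={job_A:*/5, job_B:*/8, job_E:*/18}
Op 7: register job_D */9 -> active={job_A:*/5, job_B:*/8, job_D:*/9, job_E:*/18}
Op 8: register job_C */15 -> active={job_A:*/5, job_B:*/8, job_C:*/15, job_D:*/9, job_E:*/18}
Op 9: register job_C */14 -> active={job_A:*/5, job_B:*/8, job_C:*/14, job_D:*/9, job_E:*/18}
Op 10: register job_D */9 -> active={job_A:*/5, job_B:*/8, job_C:*/14, job_D:*/9, job_E:*/18}
  job_A: interval 5, next fire after T=29 is 30
  job_B: interval 8, next fire after T=29 is 32
  job_C: interval 14, next fire after T=29 is 42
  job_D: interval 9, next fire after T=29 is 36
  job_E: interval 18, next fire after T=29 is 36
Earliest fire time = 30 (job job_A)

Answer: 30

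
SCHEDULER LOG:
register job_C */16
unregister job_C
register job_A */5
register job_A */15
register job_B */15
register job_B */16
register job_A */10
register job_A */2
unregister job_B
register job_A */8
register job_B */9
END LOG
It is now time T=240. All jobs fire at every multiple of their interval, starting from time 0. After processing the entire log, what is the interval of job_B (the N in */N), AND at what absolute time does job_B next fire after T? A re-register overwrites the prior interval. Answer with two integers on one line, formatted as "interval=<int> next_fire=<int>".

Op 1: register job_C */16 -> active={job_C:*/16}
Op 2: unregister job_C -> active={}
Op 3: register job_A */5 -> active={job_A:*/5}
Op 4: register job_A */15 -> active={job_A:*/15}
Op 5: register job_B */15 -> active={job_A:*/15, job_B:*/15}
Op 6: register job_B */16 -> active={job_A:*/15, job_B:*/16}
Op 7: register job_A */10 -> active={job_A:*/10, job_B:*/16}
Op 8: register job_A */2 -> active={job_A:*/2, job_B:*/16}
Op 9: unregister job_B -> active={job_A:*/2}
Op 10: register job_A */8 -> active={job_A:*/8}
Op 11: register job_B */9 -> active={job_A:*/8, job_B:*/9}
Final interval of job_B = 9
Next fire of job_B after T=240: (240//9+1)*9 = 243

Answer: interval=9 next_fire=243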